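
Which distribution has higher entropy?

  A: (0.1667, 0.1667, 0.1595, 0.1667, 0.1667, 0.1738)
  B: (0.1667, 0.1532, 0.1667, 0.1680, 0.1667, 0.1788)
A

Both distributions are close to uniform, making this a harder comparison.

H(A) = 2.5845 bits
H(B) = 2.5835 bits

The distribution closer to uniform has higher entropy.
Answer: A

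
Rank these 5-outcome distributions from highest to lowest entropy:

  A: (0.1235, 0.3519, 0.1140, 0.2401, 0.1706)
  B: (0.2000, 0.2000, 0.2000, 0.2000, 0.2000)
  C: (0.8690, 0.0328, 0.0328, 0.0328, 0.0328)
B > A > C

Key insight: Entropy is maximized by uniform distributions and minimized by concentrated distributions.

- Uniform distributions have maximum entropy log₂(5) = 2.3219 bits
- The more "peaked" or concentrated a distribution, the lower its entropy

Entropies:
  H(A) = 2.1893 bits
  H(B) = 2.3219 bits
  H(C) = 0.8222 bits

Ranking: B > A > C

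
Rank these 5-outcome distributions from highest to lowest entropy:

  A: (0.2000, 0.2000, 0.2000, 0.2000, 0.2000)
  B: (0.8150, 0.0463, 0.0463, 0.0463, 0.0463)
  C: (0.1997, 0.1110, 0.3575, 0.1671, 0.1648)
A > C > B

Key insight: Entropy is maximized by uniform distributions and minimized by concentrated distributions.

- Uniform distributions have maximum entropy log₂(5) = 2.3219 bits
- The more "peaked" or concentrated a distribution, the lower its entropy

Entropies:
  H(A) = 2.3219 bits
  H(B) = 1.0609 bits
  H(C) = 2.2066 bits

Ranking: A > C > B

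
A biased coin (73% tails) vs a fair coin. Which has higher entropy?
Fair coin

The fair coin is uniform (p=0.5), maximizing binary entropy at 1 bit. The biased coin has H(0.73) ≈ 0.841 bits — its outcome is more predictable, so its entropy is lower.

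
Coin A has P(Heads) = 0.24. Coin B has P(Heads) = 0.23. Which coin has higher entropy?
A

For binary distributions, entropy is maximized at p=0.5 and decreases as p moves toward 0 or 1.

H(A) = H(0.24) = 0.7950 bits
H(B) = H(0.23) = 0.7780 bits

Distribution A (p=0.24) is closer to uniform (p=0.5), so it has higher entropy.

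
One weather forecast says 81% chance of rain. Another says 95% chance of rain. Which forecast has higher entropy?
81% forecast

Treat each forecast as a Bernoulli distribution. Binary entropy is maximized at p=0.5 and falls off symmetrically toward 0 or 1. The 81% forecast is closer to 50%, so it is more uncertain. H(81%) ≈ 0.701 bits, H(95%) ≈ 0.286 bits.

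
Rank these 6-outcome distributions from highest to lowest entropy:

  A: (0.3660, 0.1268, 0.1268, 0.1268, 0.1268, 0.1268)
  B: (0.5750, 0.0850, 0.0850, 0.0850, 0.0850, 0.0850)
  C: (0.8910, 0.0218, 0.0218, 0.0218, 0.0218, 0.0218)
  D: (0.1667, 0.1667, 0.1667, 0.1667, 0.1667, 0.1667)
D > A > B > C

Key insight: Entropy is maximized by uniform distributions and minimized by concentrated distributions.

Entropies:
  H(A) = 2.4197 bits
  H(B) = 1.9705 bits
  H(C) = 0.7500 bits
  H(D) = 2.5850 bits

Ranking: D > A > B > C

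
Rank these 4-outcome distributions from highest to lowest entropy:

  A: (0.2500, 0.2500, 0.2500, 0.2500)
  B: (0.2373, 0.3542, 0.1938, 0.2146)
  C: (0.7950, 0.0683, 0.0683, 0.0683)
A > B > C

Key insight: Entropy is maximized by uniform distributions and minimized by concentrated distributions.

- Uniform distributions have maximum entropy log₂(4) = 2.0000 bits
- The more "peaked" or concentrated a distribution, the lower its entropy

Entropies:
  H(A) = 2.0000 bits
  H(B) = 1.9581 bits
  H(C) = 1.0567 bits

Ranking: A > B > C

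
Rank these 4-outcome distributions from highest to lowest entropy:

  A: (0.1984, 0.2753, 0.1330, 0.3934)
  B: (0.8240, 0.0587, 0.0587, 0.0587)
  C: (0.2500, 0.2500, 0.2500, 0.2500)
C > A > B

Key insight: Entropy is maximized by uniform distributions and minimized by concentrated distributions.

- Uniform distributions have maximum entropy log₂(4) = 2.0000 bits
- The more "peaked" or concentrated a distribution, the lower its entropy

Entropies:
  H(A) = 1.8918 bits
  H(B) = 0.9502 bits
  H(C) = 2.0000 bits

Ranking: C > A > B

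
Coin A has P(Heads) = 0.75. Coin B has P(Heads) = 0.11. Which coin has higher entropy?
A

For binary distributions, entropy is maximized at p=0.5 and decreases as p moves toward 0 or 1.

H(A) = H(0.75) = 0.8113 bits
H(B) = H(0.11) = 0.4999 bits

Distribution A (p=0.75) is closer to uniform (p=0.5), so it has higher entropy.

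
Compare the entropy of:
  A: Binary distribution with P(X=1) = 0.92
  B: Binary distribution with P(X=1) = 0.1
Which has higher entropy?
B

For binary distributions, entropy is maximized at p=0.5 and decreases as p moves toward 0 or 1.

H(A) = H(0.92) = 0.4022 bits
H(B) = H(0.1) = 0.4690 bits

Distribution B (p=0.1) is closer to uniform (p=0.5), so it has higher entropy.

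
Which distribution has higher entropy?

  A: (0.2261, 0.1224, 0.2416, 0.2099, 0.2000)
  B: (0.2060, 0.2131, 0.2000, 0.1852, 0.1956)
B

Both distributions are close to uniform, making this a harder comparison.

H(A) = 2.2882 bits
H(B) = 2.3203 bits

The distribution closer to uniform has higher entropy.
Answer: B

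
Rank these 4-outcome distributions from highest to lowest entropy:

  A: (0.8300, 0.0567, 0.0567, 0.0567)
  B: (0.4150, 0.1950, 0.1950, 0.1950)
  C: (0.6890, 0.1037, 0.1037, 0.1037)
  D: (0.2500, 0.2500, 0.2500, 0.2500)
D > B > C > A

Key insight: Entropy is maximized by uniform distributions and minimized by concentrated distributions.

Entropies:
  H(A) = 0.9271 bits
  H(B) = 1.9063 bits
  H(C) = 1.3872 bits
  H(D) = 2.0000 bits

Ranking: D > B > C > A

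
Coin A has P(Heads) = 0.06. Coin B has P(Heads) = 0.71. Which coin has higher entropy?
B

For binary distributions, entropy is maximized at p=0.5 and decreases as p moves toward 0 or 1.

H(A) = H(0.06) = 0.3274 bits
H(B) = H(0.71) = 0.8687 bits

Distribution B (p=0.71) is closer to uniform (p=0.5), so it has higher entropy.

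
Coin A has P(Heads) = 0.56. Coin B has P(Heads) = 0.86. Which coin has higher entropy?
A

For binary distributions, entropy is maximized at p=0.5 and decreases as p moves toward 0 or 1.

H(A) = H(0.56) = 0.9896 bits
H(B) = H(0.86) = 0.5842 bits

Distribution A (p=0.56) is closer to uniform (p=0.5), so it has higher entropy.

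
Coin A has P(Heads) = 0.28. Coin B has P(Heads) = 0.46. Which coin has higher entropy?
B

For binary distributions, entropy is maximized at p=0.5 and decreases as p moves toward 0 or 1.

H(A) = H(0.28) = 0.8555 bits
H(B) = H(0.46) = 0.9954 bits

Distribution B (p=0.46) is closer to uniform (p=0.5), so it has higher entropy.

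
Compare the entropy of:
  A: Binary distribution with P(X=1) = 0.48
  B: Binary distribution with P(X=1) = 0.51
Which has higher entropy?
B

For binary distributions, entropy is maximized at p=0.5 and decreases as p moves toward 0 or 1.

H(A) = H(0.48) = 0.9988 bits
H(B) = H(0.51) = 0.9997 bits

Distribution B (p=0.51) is closer to uniform (p=0.5), so it has higher entropy.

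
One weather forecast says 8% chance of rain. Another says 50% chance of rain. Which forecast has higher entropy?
50% forecast

Treat each forecast as a Bernoulli distribution. Binary entropy is maximized at p=0.5 and falls off symmetrically toward 0 or 1. The 50% forecast is closer to 50%, so it is more uncertain. H(8%) ≈ 0.402 bits, H(50%) ≈ 1.000 bits.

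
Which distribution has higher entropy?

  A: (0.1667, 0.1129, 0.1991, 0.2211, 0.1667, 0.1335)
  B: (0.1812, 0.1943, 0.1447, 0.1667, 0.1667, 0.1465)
B

Both distributions are close to uniform, making this a harder comparison.

H(A) = 2.5498 bits
H(B) = 2.5769 bits

The distribution closer to uniform has higher entropy.
Answer: B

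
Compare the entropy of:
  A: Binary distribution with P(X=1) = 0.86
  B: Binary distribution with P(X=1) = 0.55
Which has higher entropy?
B

For binary distributions, entropy is maximized at p=0.5 and decreases as p moves toward 0 or 1.

H(A) = H(0.86) = 0.5842 bits
H(B) = H(0.55) = 0.9928 bits

Distribution B (p=0.55) is closer to uniform (p=0.5), so it has higher entropy.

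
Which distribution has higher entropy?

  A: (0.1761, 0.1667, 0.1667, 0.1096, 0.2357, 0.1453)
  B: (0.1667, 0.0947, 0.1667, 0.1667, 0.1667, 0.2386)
A

Both distributions are close to uniform, making this a harder comparison.

H(A) = 2.5482 bits
H(B) = 2.5387 bits

The distribution closer to uniform has higher entropy.
Answer: A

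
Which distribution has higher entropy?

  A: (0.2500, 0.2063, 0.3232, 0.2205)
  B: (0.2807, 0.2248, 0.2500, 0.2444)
B

Both distributions are close to uniform, making this a harder comparison.

H(A) = 1.9774 bits
H(B) = 1.9954 bits

The distribution closer to uniform has higher entropy.
Answer: B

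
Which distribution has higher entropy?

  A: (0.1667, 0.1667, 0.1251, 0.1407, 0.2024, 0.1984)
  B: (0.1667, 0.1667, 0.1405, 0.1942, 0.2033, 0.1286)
B

Both distributions are close to uniform, making this a harder comparison.

H(A) = 2.5644 bits
H(B) = 2.5665 bits

The distribution closer to uniform has higher entropy.
Answer: B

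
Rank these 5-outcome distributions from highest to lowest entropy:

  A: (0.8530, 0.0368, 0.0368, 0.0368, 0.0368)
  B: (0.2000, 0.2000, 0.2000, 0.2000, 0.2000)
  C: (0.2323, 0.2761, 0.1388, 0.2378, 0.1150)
B > C > A

Key insight: Entropy is maximized by uniform distributions and minimized by concentrated distributions.

- Uniform distributions have maximum entropy log₂(5) = 2.3219 bits
- The more "peaked" or concentrated a distribution, the lower its entropy

Entropies:
  H(A) = 0.8963 bits
  H(B) = 2.3219 bits
  H(C) = 2.2489 bits

Ranking: B > C > A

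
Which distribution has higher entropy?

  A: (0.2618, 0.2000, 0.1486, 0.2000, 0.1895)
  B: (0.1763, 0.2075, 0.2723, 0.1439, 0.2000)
A

Both distributions are close to uniform, making this a harder comparison.

H(A) = 2.2985 bits
H(B) = 2.2901 bits

The distribution closer to uniform has higher entropy.
Answer: A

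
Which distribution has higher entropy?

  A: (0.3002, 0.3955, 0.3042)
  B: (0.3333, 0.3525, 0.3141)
B

Both distributions are close to uniform, making this a harder comparison.

H(A) = 1.5727 bits
H(B) = 1.5834 bits

The distribution closer to uniform has higher entropy.
Answer: B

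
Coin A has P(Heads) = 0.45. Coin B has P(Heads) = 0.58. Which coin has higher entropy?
A

For binary distributions, entropy is maximized at p=0.5 and decreases as p moves toward 0 or 1.

H(A) = H(0.45) = 0.9928 bits
H(B) = H(0.58) = 0.9815 bits

Distribution A (p=0.45) is closer to uniform (p=0.5), so it has higher entropy.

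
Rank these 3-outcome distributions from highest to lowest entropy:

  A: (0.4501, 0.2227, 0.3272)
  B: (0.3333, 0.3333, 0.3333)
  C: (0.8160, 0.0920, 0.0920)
B > A > C

Key insight: Entropy is maximized by uniform distributions and minimized by concentrated distributions.

- Uniform distributions have maximum entropy log₂(3) = 1.5850 bits
- The more "peaked" or concentrated a distribution, the lower its entropy

Entropies:
  H(A) = 1.5282 bits
  H(B) = 1.5850 bits
  H(C) = 0.8727 bits

Ranking: B > A > C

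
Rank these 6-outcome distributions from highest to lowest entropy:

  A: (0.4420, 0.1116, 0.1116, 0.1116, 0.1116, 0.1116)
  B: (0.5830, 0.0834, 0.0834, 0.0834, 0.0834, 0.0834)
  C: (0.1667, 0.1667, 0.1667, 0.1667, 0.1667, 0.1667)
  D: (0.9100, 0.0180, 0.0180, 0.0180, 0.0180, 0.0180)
C > A > B > D

Key insight: Entropy is maximized by uniform distributions and minimized by concentrated distributions.

Entropies:
  H(A) = 2.2859 bits
  H(B) = 1.9483 bits
  H(C) = 2.5850 bits
  H(D) = 0.6454 bits

Ranking: C > A > B > D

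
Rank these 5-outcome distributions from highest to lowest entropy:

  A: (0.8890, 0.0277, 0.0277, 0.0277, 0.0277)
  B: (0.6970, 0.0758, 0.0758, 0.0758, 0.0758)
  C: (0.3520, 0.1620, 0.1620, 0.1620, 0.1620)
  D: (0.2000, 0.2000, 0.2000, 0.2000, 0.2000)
D > C > B > A

Key insight: Entropy is maximized by uniform distributions and minimized by concentrated distributions.

Entropies:
  H(A) = 0.7249 bits
  H(B) = 1.4909 bits
  H(C) = 2.2318 bits
  H(D) = 2.3219 bits

Ranking: D > C > B > A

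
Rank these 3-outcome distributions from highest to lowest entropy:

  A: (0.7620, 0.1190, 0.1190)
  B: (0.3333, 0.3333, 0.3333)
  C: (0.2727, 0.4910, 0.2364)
B > C > A

Key insight: Entropy is maximized by uniform distributions and minimized by concentrated distributions.

- Uniform distributions have maximum entropy log₂(3) = 1.5850 bits
- The more "peaked" or concentrated a distribution, the lower its entropy

Entropies:
  H(A) = 1.0297 bits
  H(B) = 1.5850 bits
  H(C) = 1.5069 bits

Ranking: B > C > A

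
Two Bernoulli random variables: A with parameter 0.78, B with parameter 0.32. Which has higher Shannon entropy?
B

For binary distributions, entropy is maximized at p=0.5 and decreases as p moves toward 0 or 1.

H(A) = H(0.78) = 0.7602 bits
H(B) = H(0.32) = 0.9044 bits

Distribution B (p=0.32) is closer to uniform (p=0.5), so it has higher entropy.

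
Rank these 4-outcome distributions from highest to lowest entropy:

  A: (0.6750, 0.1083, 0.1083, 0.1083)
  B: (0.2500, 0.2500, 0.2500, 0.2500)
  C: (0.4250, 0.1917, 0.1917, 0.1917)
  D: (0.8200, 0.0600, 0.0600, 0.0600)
B > C > A > D

Key insight: Entropy is maximized by uniform distributions and minimized by concentrated distributions.

Entropies:
  H(A) = 1.4248 bits
  H(B) = 2.0000 bits
  H(C) = 1.8951 bits
  H(D) = 0.9654 bits

Ranking: B > C > A > D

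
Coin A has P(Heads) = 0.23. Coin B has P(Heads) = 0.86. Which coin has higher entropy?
A

For binary distributions, entropy is maximized at p=0.5 and decreases as p moves toward 0 or 1.

H(A) = H(0.23) = 0.7780 bits
H(B) = H(0.86) = 0.5842 bits

Distribution A (p=0.23) is closer to uniform (p=0.5), so it has higher entropy.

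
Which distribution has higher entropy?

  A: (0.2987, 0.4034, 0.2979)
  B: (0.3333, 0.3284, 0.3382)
B

Both distributions are close to uniform, making this a harder comparison.

H(A) = 1.5695 bits
H(B) = 1.5849 bits

The distribution closer to uniform has higher entropy.
Answer: B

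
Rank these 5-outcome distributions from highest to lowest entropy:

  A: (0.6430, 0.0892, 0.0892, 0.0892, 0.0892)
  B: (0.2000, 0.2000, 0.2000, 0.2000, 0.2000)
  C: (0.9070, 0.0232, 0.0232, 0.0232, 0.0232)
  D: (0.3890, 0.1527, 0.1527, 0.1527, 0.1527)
B > D > A > C

Key insight: Entropy is maximized by uniform distributions and minimized by concentrated distributions.

Entropies:
  H(A) = 1.6542 bits
  H(B) = 2.3219 bits
  H(C) = 0.6324 bits
  H(D) = 2.1862 bits

Ranking: B > D > A > C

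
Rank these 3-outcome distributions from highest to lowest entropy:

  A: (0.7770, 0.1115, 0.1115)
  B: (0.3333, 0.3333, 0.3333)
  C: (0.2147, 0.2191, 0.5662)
B > C > A

Key insight: Entropy is maximized by uniform distributions and minimized by concentrated distributions.

- Uniform distributions have maximum entropy log₂(3) = 1.5850 bits
- The more "peaked" or concentrated a distribution, the lower its entropy

Entropies:
  H(A) = 0.9886 bits
  H(B) = 1.5850 bits
  H(C) = 1.4211 bits

Ranking: B > C > A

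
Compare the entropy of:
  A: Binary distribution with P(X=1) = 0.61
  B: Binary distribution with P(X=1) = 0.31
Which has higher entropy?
A

For binary distributions, entropy is maximized at p=0.5 and decreases as p moves toward 0 or 1.

H(A) = H(0.61) = 0.9648 bits
H(B) = H(0.31) = 0.8932 bits

Distribution A (p=0.61) is closer to uniform (p=0.5), so it has higher entropy.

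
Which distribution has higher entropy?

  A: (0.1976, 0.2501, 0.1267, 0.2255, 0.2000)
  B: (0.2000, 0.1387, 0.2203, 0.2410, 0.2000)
B

Both distributions are close to uniform, making this a harder comparison.

H(A) = 2.2890 bits
H(B) = 2.2996 bits

The distribution closer to uniform has higher entropy.
Answer: B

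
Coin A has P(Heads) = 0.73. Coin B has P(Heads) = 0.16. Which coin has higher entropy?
A

For binary distributions, entropy is maximized at p=0.5 and decreases as p moves toward 0 or 1.

H(A) = H(0.73) = 0.8415 bits
H(B) = H(0.16) = 0.6343 bits

Distribution A (p=0.73) is closer to uniform (p=0.5), so it has higher entropy.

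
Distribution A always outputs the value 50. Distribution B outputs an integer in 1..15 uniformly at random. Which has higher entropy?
B

A is deterministic, so H(A) = 0. B is uniform over 15 outcomes, so H(B) = log₂(15) = 3.907 bits. Any distribution with genuine randomness has higher entropy than a deterministic one.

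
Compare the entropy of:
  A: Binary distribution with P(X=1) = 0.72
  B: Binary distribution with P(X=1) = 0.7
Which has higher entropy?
B

For binary distributions, entropy is maximized at p=0.5 and decreases as p moves toward 0 or 1.

H(A) = H(0.72) = 0.8555 bits
H(B) = H(0.7) = 0.8813 bits

Distribution B (p=0.7) is closer to uniform (p=0.5), so it has higher entropy.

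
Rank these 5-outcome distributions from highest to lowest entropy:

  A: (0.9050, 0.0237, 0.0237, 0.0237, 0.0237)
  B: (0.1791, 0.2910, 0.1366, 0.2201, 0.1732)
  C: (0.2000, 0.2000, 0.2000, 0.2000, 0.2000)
C > B > A

Key insight: Entropy is maximized by uniform distributions and minimized by concentrated distributions.

- Uniform distributions have maximum entropy log₂(5) = 2.3219 bits
- The more "peaked" or concentrated a distribution, the lower its entropy

Entropies:
  H(A) = 0.6429 bits
  H(B) = 2.2737 bits
  H(C) = 2.3219 bits

Ranking: C > B > A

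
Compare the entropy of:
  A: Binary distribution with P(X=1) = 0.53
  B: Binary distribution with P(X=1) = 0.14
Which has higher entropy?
A

For binary distributions, entropy is maximized at p=0.5 and decreases as p moves toward 0 or 1.

H(A) = H(0.53) = 0.9974 bits
H(B) = H(0.14) = 0.5842 bits

Distribution A (p=0.53) is closer to uniform (p=0.5), so it has higher entropy.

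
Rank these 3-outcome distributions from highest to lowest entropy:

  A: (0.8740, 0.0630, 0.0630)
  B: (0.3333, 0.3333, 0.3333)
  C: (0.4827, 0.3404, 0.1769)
B > C > A

Key insight: Entropy is maximized by uniform distributions and minimized by concentrated distributions.

- Uniform distributions have maximum entropy log₂(3) = 1.5850 bits
- The more "peaked" or concentrated a distribution, the lower its entropy

Entropies:
  H(A) = 0.6724 bits
  H(B) = 1.5850 bits
  H(C) = 1.4785 bits

Ranking: B > C > A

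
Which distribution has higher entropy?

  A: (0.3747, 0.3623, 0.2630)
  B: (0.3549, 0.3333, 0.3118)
B

Both distributions are close to uniform, making this a harder comparison.

H(A) = 1.5681 bits
H(B) = 1.5829 bits

The distribution closer to uniform has higher entropy.
Answer: B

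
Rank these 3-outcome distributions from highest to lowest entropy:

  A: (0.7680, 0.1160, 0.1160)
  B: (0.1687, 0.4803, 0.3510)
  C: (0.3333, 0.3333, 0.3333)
C > B > A

Key insight: Entropy is maximized by uniform distributions and minimized by concentrated distributions.

- Uniform distributions have maximum entropy log₂(3) = 1.5850 bits
- The more "peaked" or concentrated a distribution, the lower its entropy

Entropies:
  H(A) = 1.0135 bits
  H(B) = 1.4715 bits
  H(C) = 1.5850 bits

Ranking: C > B > A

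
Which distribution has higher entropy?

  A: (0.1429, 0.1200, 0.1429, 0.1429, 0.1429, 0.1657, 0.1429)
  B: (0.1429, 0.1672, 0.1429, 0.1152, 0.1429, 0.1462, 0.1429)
A

Both distributions are close to uniform, making this a harder comparison.

H(A) = 2.8021 bits
H(B) = 2.8003 bits

The distribution closer to uniform has higher entropy.
Answer: A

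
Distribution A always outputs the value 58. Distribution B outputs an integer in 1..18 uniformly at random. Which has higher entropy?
B

A is deterministic, so H(A) = 0. B is uniform over 18 outcomes, so H(B) = log₂(18) = 4.170 bits. Any distribution with genuine randomness has higher entropy than a deterministic one.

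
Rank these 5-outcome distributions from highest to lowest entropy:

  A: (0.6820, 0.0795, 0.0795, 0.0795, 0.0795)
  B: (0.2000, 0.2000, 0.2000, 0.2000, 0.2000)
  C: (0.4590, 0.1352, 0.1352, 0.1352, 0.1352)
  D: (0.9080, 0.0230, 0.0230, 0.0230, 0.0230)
B > C > A > D

Key insight: Entropy is maximized by uniform distributions and minimized by concentrated distributions.

Entropies:
  H(A) = 1.5382 bits
  H(B) = 2.3219 bits
  H(C) = 2.0771 bits
  H(D) = 0.6271 bits

Ranking: B > C > A > D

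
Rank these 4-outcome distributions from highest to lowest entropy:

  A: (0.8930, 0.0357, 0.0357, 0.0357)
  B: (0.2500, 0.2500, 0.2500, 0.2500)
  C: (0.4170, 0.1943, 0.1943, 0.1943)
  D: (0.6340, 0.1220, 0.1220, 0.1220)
B > C > D > A

Key insight: Entropy is maximized by uniform distributions and minimized by concentrated distributions.

Entropies:
  H(A) = 0.6604 bits
  H(B) = 2.0000 bits
  H(C) = 1.9041 bits
  H(D) = 1.5276 bits

Ranking: B > C > D > A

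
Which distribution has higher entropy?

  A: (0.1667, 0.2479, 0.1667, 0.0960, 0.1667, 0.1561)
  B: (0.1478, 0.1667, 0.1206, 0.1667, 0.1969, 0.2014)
B

Both distributions are close to uniform, making this a harder comparison.

H(A) = 2.5341 bits
H(B) = 2.5645 bits

The distribution closer to uniform has higher entropy.
Answer: B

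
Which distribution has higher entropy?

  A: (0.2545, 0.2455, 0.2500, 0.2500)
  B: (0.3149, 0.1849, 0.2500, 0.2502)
A

Both distributions are close to uniform, making this a harder comparison.

H(A) = 1.9999 bits
H(B) = 1.9753 bits

The distribution closer to uniform has higher entropy.
Answer: A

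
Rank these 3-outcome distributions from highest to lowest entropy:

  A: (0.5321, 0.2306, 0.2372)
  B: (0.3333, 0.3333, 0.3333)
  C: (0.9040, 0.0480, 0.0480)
B > A > C

Key insight: Entropy is maximized by uniform distributions and minimized by concentrated distributions.

- Uniform distributions have maximum entropy log₂(3) = 1.5850 bits
- The more "peaked" or concentrated a distribution, the lower its entropy

Entropies:
  H(A) = 1.4648 bits
  H(B) = 1.5850 bits
  H(C) = 0.5522 bits

Ranking: B > A > C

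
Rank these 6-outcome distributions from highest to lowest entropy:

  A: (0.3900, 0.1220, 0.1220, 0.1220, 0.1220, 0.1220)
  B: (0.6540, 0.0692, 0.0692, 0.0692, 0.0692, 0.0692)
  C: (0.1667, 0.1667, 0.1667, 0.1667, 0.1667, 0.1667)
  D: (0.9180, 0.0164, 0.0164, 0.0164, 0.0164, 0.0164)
C > A > B > D

Key insight: Entropy is maximized by uniform distributions and minimized by concentrated distributions.

Entropies:
  H(A) = 2.3812 bits
  H(B) = 1.7338 bits
  H(C) = 2.5850 bits
  H(D) = 0.5996 bits

Ranking: C > A > B > D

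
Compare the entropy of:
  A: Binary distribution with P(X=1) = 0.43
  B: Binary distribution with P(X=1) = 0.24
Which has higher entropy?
A

For binary distributions, entropy is maximized at p=0.5 and decreases as p moves toward 0 or 1.

H(A) = H(0.43) = 0.9858 bits
H(B) = H(0.24) = 0.7950 bits

Distribution A (p=0.43) is closer to uniform (p=0.5), so it has higher entropy.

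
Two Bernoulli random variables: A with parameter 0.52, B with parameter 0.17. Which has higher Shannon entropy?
A

For binary distributions, entropy is maximized at p=0.5 and decreases as p moves toward 0 or 1.

H(A) = H(0.52) = 0.9988 bits
H(B) = H(0.17) = 0.6577 bits

Distribution A (p=0.52) is closer to uniform (p=0.5), so it has higher entropy.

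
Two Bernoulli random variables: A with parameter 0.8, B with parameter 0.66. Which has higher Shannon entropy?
B

For binary distributions, entropy is maximized at p=0.5 and decreases as p moves toward 0 or 1.

H(A) = H(0.8) = 0.7219 bits
H(B) = H(0.66) = 0.9248 bits

Distribution B (p=0.66) is closer to uniform (p=0.5), so it has higher entropy.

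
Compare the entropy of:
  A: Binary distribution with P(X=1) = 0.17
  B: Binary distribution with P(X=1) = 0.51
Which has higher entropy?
B

For binary distributions, entropy is maximized at p=0.5 and decreases as p moves toward 0 or 1.

H(A) = H(0.17) = 0.6577 bits
H(B) = H(0.51) = 0.9997 bits

Distribution B (p=0.51) is closer to uniform (p=0.5), so it has higher entropy.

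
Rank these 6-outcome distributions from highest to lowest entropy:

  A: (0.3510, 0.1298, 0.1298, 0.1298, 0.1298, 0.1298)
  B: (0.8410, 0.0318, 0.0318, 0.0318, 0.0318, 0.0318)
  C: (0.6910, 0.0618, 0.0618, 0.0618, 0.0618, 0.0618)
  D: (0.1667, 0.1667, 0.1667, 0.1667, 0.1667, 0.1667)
D > A > C > B

Key insight: Entropy is maximized by uniform distributions and minimized by concentrated distributions.

Entropies:
  H(A) = 2.4419 bits
  H(B) = 1.0011 bits
  H(C) = 1.6095 bits
  H(D) = 2.5850 bits

Ranking: D > A > C > B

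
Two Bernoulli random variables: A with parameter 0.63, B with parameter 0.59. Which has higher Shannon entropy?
B

For binary distributions, entropy is maximized at p=0.5 and decreases as p moves toward 0 or 1.

H(A) = H(0.63) = 0.9507 bits
H(B) = H(0.59) = 0.9765 bits

Distribution B (p=0.59) is closer to uniform (p=0.5), so it has higher entropy.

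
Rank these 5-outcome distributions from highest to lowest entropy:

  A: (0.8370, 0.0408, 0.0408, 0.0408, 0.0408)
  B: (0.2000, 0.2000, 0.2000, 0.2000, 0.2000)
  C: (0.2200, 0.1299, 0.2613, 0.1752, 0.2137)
B > C > A

Key insight: Entropy is maximized by uniform distributions and minimized by concentrated distributions.

- Uniform distributions have maximum entropy log₂(5) = 2.3219 bits
- The more "peaked" or concentrated a distribution, the lower its entropy

Entropies:
  H(A) = 0.9674 bits
  H(B) = 2.3219 bits
  H(C) = 2.2850 bits

Ranking: B > C > A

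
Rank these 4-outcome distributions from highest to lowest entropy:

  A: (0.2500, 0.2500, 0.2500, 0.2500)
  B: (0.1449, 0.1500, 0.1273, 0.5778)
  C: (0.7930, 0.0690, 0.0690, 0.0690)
A > B > C

Key insight: Entropy is maximized by uniform distributions and minimized by concentrated distributions.

- Uniform distributions have maximum entropy log₂(4) = 2.0000 bits
- The more "peaked" or concentrated a distribution, the lower its entropy

Entropies:
  H(A) = 2.0000 bits
  H(B) = 1.6501 bits
  H(C) = 1.0638 bits

Ranking: A > B > C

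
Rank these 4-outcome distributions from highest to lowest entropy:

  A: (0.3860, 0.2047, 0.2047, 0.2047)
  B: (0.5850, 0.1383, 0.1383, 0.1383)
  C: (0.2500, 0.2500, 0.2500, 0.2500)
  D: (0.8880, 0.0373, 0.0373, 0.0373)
C > A > B > D

Key insight: Entropy is maximized by uniform distributions and minimized by concentrated distributions.

Entropies:
  H(A) = 1.9353 bits
  H(B) = 1.6368 bits
  H(C) = 2.0000 bits
  H(D) = 0.6834 bits

Ranking: C > A > B > D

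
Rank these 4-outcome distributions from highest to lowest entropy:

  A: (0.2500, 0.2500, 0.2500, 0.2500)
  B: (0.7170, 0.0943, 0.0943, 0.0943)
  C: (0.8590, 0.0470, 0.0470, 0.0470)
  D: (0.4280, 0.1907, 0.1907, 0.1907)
A > D > B > C

Key insight: Entropy is maximized by uniform distributions and minimized by concentrated distributions.

Entropies:
  H(A) = 2.0000 bits
  H(B) = 1.3081 bits
  H(C) = 0.8103 bits
  H(D) = 1.8916 bits

Ranking: A > D > B > C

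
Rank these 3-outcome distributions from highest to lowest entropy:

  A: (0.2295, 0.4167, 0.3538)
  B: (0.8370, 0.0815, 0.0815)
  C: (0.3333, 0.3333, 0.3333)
C > A > B

Key insight: Entropy is maximized by uniform distributions and minimized by concentrated distributions.

- Uniform distributions have maximum entropy log₂(3) = 1.5850 bits
- The more "peaked" or concentrated a distribution, the lower its entropy

Entropies:
  H(A) = 1.5439 bits
  H(B) = 0.8044 bits
  H(C) = 1.5850 bits

Ranking: C > A > B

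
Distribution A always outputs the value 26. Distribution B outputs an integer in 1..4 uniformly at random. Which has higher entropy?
B

A is deterministic, so H(A) = 0. B is uniform over 4 outcomes, so H(B) = log₂(4) = 2.000 bits. Any distribution with genuine randomness has higher entropy than a deterministic one.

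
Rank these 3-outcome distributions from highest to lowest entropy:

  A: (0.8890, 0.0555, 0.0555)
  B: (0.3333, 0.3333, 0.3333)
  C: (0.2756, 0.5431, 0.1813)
B > C > A

Key insight: Entropy is maximized by uniform distributions and minimized by concentrated distributions.

- Uniform distributions have maximum entropy log₂(3) = 1.5850 bits
- The more "peaked" or concentrated a distribution, the lower its entropy

Entropies:
  H(A) = 0.6139 bits
  H(B) = 1.5850 bits
  H(C) = 1.4374 bits

Ranking: B > C > A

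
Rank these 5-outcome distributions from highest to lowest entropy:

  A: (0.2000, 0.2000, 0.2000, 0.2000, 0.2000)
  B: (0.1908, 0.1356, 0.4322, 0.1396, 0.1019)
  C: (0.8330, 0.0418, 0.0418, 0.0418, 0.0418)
A > B > C

Key insight: Entropy is maximized by uniform distributions and minimized by concentrated distributions.

- Uniform distributions have maximum entropy log₂(5) = 2.3219 bits
- The more "peaked" or concentrated a distribution, the lower its entropy

Entropies:
  H(A) = 2.3219 bits
  H(B) = 2.1021 bits
  H(C) = 0.9848 bits

Ranking: A > B > C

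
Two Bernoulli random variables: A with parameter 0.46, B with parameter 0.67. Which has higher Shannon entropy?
A

For binary distributions, entropy is maximized at p=0.5 and decreases as p moves toward 0 or 1.

H(A) = H(0.46) = 0.9954 bits
H(B) = H(0.67) = 0.9149 bits

Distribution A (p=0.46) is closer to uniform (p=0.5), so it has higher entropy.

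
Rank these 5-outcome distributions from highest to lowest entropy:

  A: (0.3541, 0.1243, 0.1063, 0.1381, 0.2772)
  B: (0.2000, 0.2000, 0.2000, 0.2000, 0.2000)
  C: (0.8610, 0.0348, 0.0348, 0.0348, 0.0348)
B > A > C

Key insight: Entropy is maximized by uniform distributions and minimized by concentrated distributions.

- Uniform distributions have maximum entropy log₂(5) = 2.3219 bits
- The more "peaked" or concentrated a distribution, the lower its entropy

Entropies:
  H(A) = 2.1556 bits
  H(B) = 2.3219 bits
  H(C) = 0.8596 bits

Ranking: B > A > C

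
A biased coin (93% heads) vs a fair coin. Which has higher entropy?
Fair coin

The fair coin is uniform (p=0.5), maximizing binary entropy at 1 bit. The biased coin has H(0.93) ≈ 0.366 bits — its outcome is more predictable, so its entropy is lower.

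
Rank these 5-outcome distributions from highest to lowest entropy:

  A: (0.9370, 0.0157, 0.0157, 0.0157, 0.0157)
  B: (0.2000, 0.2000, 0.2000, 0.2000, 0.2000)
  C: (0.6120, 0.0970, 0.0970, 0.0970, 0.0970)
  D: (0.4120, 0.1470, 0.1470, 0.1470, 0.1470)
B > D > C > A

Key insight: Entropy is maximized by uniform distributions and minimized by concentrated distributions.

Entropies:
  H(A) = 0.4652 bits
  H(B) = 2.3219 bits
  H(C) = 1.7395 bits
  H(D) = 2.1535 bits

Ranking: B > D > C > A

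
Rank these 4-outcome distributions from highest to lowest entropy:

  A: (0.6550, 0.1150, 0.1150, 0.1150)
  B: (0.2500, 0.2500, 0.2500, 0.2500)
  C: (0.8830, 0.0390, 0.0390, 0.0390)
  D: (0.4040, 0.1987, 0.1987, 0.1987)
B > D > A > C

Key insight: Entropy is maximized by uniform distributions and minimized by concentrated distributions.

Entropies:
  H(A) = 1.4763 bits
  H(B) = 2.0000 bits
  H(C) = 0.7061 bits
  H(D) = 1.9179 bits

Ranking: B > D > A > C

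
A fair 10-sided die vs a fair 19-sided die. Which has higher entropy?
19-sided die

Both are uniform distributions; for uniform over n outcomes, H = log₂(n). H(10-sided) = log₂(10) = 3.322 bits and H(19-sided) = log₂(19) = 4.248 bits. More outcomes in a uniform distribution means higher entropy.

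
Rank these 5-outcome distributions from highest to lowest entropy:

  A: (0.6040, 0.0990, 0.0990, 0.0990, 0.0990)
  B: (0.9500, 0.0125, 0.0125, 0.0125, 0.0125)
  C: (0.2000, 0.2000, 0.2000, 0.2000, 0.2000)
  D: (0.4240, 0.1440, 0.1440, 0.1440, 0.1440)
C > D > A > B

Key insight: Entropy is maximized by uniform distributions and minimized by concentrated distributions.

Entropies:
  H(A) = 1.7606 bits
  H(B) = 0.3864 bits
  H(C) = 2.3219 bits
  H(D) = 2.1353 bits

Ranking: C > D > A > B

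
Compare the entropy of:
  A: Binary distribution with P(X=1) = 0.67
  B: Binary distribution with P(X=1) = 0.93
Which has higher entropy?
A

For binary distributions, entropy is maximized at p=0.5 and decreases as p moves toward 0 or 1.

H(A) = H(0.67) = 0.9149 bits
H(B) = H(0.93) = 0.3659 bits

Distribution A (p=0.67) is closer to uniform (p=0.5), so it has higher entropy.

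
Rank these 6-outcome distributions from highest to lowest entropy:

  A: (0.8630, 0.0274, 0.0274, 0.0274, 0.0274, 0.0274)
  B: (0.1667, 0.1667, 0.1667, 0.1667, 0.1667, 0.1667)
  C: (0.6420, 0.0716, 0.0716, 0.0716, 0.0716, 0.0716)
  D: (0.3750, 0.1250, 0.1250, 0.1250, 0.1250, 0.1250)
B > D > C > A

Key insight: Entropy is maximized by uniform distributions and minimized by concentrated distributions.

Entropies:
  H(A) = 0.8944 bits
  H(B) = 2.5850 bits
  H(C) = 1.7723 bits
  H(D) = 2.4056 bits

Ranking: B > D > C > A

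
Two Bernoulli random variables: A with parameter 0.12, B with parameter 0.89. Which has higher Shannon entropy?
A

For binary distributions, entropy is maximized at p=0.5 and decreases as p moves toward 0 or 1.

H(A) = H(0.12) = 0.5294 bits
H(B) = H(0.89) = 0.4999 bits

Distribution A (p=0.12) is closer to uniform (p=0.5), so it has higher entropy.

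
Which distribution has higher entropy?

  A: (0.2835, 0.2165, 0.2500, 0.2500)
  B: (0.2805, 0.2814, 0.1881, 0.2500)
A

Both distributions are close to uniform, making this a harder comparison.

H(A) = 1.9935 bits
H(B) = 1.9826 bits

The distribution closer to uniform has higher entropy.
Answer: A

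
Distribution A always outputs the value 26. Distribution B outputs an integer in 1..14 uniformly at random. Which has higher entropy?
B

A is deterministic, so H(A) = 0. B is uniform over 14 outcomes, so H(B) = log₂(14) = 3.807 bits. Any distribution with genuine randomness has higher entropy than a deterministic one.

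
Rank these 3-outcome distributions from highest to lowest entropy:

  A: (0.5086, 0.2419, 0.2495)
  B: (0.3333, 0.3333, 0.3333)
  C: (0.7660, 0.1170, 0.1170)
B > A > C

Key insight: Entropy is maximized by uniform distributions and minimized by concentrated distributions.

- Uniform distributions have maximum entropy log₂(3) = 1.5850 bits
- The more "peaked" or concentrated a distribution, the lower its entropy

Entropies:
  H(A) = 1.4911 bits
  H(B) = 1.5850 bits
  H(C) = 1.0189 bits

Ranking: B > A > C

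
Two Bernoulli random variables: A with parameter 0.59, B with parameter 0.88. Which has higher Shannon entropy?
A

For binary distributions, entropy is maximized at p=0.5 and decreases as p moves toward 0 or 1.

H(A) = H(0.59) = 0.9765 bits
H(B) = H(0.88) = 0.5294 bits

Distribution A (p=0.59) is closer to uniform (p=0.5), so it has higher entropy.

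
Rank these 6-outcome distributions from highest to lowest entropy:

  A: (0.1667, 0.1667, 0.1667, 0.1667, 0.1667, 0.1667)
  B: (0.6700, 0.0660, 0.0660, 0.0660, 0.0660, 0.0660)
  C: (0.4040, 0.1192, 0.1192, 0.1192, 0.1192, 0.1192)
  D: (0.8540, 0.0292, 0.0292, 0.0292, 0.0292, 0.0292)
A > C > B > D

Key insight: Entropy is maximized by uniform distributions and minimized by concentrated distributions.

Entropies:
  H(A) = 2.5850 bits
  H(B) = 1.6812 bits
  H(C) = 2.3571 bits
  H(D) = 0.9387 bits

Ranking: A > C > B > D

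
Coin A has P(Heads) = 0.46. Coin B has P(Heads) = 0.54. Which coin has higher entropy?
Equal

For binary distributions, entropy is maximized at p=0.5 and decreases as p moves toward 0 or 1.

H(A) = H(0.46) = 0.9954 bits
H(B) = H(0.54) = 0.9954 bits

Both distributions are equally far from uniform (|0.46-0.5| = |0.54-0.5|), so they have the same entropy.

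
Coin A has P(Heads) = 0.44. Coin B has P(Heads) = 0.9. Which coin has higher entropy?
A

For binary distributions, entropy is maximized at p=0.5 and decreases as p moves toward 0 or 1.

H(A) = H(0.44) = 0.9896 bits
H(B) = H(0.9) = 0.4690 bits

Distribution A (p=0.44) is closer to uniform (p=0.5), so it has higher entropy.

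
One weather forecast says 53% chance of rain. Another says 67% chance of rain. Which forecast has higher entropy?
53% forecast

Treat each forecast as a Bernoulli distribution. Binary entropy is maximized at p=0.5 and falls off symmetrically toward 0 or 1. The 53% forecast is closer to 50%, so it is more uncertain. H(53%) ≈ 0.997 bits, H(67%) ≈ 0.915 bits.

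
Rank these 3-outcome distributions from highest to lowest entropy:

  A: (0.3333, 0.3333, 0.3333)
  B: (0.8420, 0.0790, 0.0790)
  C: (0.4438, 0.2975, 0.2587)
A > C > B

Key insight: Entropy is maximized by uniform distributions and minimized by concentrated distributions.

- Uniform distributions have maximum entropy log₂(3) = 1.5850 bits
- The more "peaked" or concentrated a distribution, the lower its entropy

Entropies:
  H(A) = 1.5850 bits
  H(B) = 0.7875 bits
  H(C) = 1.5451 bits

Ranking: A > C > B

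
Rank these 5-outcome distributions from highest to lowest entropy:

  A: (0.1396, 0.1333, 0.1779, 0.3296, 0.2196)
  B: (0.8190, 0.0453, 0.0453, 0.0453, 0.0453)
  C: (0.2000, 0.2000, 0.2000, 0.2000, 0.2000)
C > A > B

Key insight: Entropy is maximized by uniform distributions and minimized by concentrated distributions.

- Uniform distributions have maximum entropy log₂(5) = 2.3219 bits
- The more "peaked" or concentrated a distribution, the lower its entropy

Entropies:
  H(A) = 2.2352 bits
  H(B) = 1.0443 bits
  H(C) = 2.3219 bits

Ranking: C > A > B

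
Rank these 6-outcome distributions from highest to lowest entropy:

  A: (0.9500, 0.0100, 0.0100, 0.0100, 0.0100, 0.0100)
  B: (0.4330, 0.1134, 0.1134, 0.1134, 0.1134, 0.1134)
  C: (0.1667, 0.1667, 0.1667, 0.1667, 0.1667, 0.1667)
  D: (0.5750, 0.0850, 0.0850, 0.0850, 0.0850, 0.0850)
C > B > D > A

Key insight: Entropy is maximized by uniform distributions and minimized by concentrated distributions.

Entropies:
  H(A) = 0.4025 bits
  H(B) = 2.3035 bits
  H(C) = 2.5850 bits
  H(D) = 1.9705 bits

Ranking: C > B > D > A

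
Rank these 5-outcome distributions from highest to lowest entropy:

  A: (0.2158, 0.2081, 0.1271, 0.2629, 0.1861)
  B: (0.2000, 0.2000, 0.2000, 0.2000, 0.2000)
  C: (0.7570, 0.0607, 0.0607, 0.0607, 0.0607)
B > A > C

Key insight: Entropy is maximized by uniform distributions and minimized by concentrated distributions.

- Uniform distributions have maximum entropy log₂(5) = 2.3219 bits
- The more "peaked" or concentrated a distribution, the lower its entropy

Entropies:
  H(A) = 2.2851 bits
  H(B) = 2.3219 bits
  H(C) = 1.2860 bits

Ranking: B > A > C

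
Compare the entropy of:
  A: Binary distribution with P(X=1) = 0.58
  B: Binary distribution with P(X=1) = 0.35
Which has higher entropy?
A

For binary distributions, entropy is maximized at p=0.5 and decreases as p moves toward 0 or 1.

H(A) = H(0.58) = 0.9815 bits
H(B) = H(0.35) = 0.9341 bits

Distribution A (p=0.58) is closer to uniform (p=0.5), so it has higher entropy.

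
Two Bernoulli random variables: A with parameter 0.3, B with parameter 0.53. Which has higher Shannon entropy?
B

For binary distributions, entropy is maximized at p=0.5 and decreases as p moves toward 0 or 1.

H(A) = H(0.3) = 0.8813 bits
H(B) = H(0.53) = 0.9974 bits

Distribution B (p=0.53) is closer to uniform (p=0.5), so it has higher entropy.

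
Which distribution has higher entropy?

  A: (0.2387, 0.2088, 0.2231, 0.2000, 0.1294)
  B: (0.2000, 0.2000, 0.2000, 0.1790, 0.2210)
B

Both distributions are close to uniform, making this a harder comparison.

H(A) = 2.2941 bits
H(B) = 2.3187 bits

The distribution closer to uniform has higher entropy.
Answer: B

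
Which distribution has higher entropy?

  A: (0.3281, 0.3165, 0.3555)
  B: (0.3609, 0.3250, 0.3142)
A

Both distributions are close to uniform, making this a harder comparison.

H(A) = 1.5832 bits
H(B) = 1.5824 bits

The distribution closer to uniform has higher entropy.
Answer: A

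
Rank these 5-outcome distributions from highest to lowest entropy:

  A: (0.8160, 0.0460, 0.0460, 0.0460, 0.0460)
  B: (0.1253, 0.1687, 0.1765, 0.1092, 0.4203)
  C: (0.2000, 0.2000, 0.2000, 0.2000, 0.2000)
C > B > A

Key insight: Entropy is maximized by uniform distributions and minimized by concentrated distributions.

- Uniform distributions have maximum entropy log₂(5) = 2.3219 bits
- The more "peaked" or concentrated a distribution, the lower its entropy

Entropies:
  H(A) = 1.0567 bits
  H(B) = 2.1247 bits
  H(C) = 2.3219 bits

Ranking: C > B > A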